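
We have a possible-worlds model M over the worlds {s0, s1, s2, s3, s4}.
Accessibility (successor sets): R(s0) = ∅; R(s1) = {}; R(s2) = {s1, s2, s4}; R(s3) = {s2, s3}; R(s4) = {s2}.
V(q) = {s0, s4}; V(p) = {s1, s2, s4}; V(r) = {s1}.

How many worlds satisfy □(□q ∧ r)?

2

Let φ = □(□q ∧ r). Evaluate φ at each world:
  s0 (successors ∅): φ is true.
  s1 (successors ∅): φ is true.
  s2 (successors {s1, s2, s4}): φ is false.
  s3 (successors {s2, s3}): φ is false.
  s4 (successors {s2}): φ is false.
For instance, at s4:
  At s4: □(□q ∧ r) requires □q ∧ r at every successor {s2}.
    □q ∧ r fails at s2, so □(□q ∧ r) is false at s4.
      At s2: □q is false, r is false, so □q ∧ r is false.
Satisfying worlds: {s0, s1}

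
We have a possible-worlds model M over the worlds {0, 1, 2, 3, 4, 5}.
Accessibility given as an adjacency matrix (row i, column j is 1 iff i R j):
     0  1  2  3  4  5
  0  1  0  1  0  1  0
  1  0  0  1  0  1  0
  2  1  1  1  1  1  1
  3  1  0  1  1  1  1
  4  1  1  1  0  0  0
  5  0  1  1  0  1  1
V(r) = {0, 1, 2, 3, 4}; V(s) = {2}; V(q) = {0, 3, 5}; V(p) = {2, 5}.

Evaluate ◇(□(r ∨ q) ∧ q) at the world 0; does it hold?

Recall that □ψ holds at a world iff ψ holds at every accessible world, and ◇ψ holds iff ψ holds at some accessible world.
At 0: ◇(□(r ∨ q) ∧ q) requires □(r ∨ q) ∧ q at some successor in {0, 2, 4}.
  □(r ∨ q) ∧ q holds at 0, so ◇(□(r ∨ q) ∧ q) is true at 0.
    At 0: □(r ∨ q) is true, q is true, so □(r ∨ q) ∧ q is true.
      At 0: □(r ∨ q) requires r ∨ q at every successor {0, 2, 4}.
        At 0: r ∨ q is true.
        At 2: r ∨ q is true.
        At 4: r ∨ q is true.
      So □(r ∨ q) is true at 0.

Yes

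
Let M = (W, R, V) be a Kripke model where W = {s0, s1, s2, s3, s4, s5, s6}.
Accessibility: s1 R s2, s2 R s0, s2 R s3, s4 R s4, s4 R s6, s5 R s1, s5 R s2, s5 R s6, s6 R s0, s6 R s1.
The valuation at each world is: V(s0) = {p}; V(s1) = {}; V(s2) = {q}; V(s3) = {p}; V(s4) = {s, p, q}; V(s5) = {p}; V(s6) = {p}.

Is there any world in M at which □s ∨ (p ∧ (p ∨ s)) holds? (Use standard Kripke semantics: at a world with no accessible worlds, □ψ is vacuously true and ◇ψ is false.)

Let φ = □s ∨ (p ∧ (p ∨ s)). Evaluate φ at each world:
  s0 (successors ∅): φ is true.
  s1 (successors {s2}): φ is false.
  s2 (successors {s0, s3}): φ is false.
  s3 (successors ∅): φ is true.
  s4 (successors {s4, s6}): φ is true.
  s5 (successors {s1, s2, s6}): φ is true.
  s6 (successors {s0, s1}): φ is true.
Detail at s0 (witness):
  At s0: □s is true, p ∧ (p ∨ s) is true, so □s ∨ (p ∧ (p ∨ s)) is true.
    At s0: no accessible worlds, so □s holds vacuously.

Yes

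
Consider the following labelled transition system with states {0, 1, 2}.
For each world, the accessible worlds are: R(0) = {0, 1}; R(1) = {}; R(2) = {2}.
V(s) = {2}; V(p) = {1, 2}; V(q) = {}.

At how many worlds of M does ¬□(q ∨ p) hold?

Recall that □ψ holds at a world iff ψ holds at every accessible world, and ◇ψ holds iff ψ holds at some accessible world.
Let φ = ¬□(q ∨ p). Evaluate φ at each world:
  0 (successors {0, 1}): φ is true.
  1 (successors ∅): φ is false.
  2 (successors {2}): φ is false.
For instance, at 0:
  At 0: □(q ∨ p) is false, so ¬□(q ∨ p) is true.
    At 0: □(q ∨ p) requires q ∨ p at every successor {0, 1}.
      q ∨ p fails at 0, so □(q ∨ p) is false at 0.
Satisfying worlds: {0}

1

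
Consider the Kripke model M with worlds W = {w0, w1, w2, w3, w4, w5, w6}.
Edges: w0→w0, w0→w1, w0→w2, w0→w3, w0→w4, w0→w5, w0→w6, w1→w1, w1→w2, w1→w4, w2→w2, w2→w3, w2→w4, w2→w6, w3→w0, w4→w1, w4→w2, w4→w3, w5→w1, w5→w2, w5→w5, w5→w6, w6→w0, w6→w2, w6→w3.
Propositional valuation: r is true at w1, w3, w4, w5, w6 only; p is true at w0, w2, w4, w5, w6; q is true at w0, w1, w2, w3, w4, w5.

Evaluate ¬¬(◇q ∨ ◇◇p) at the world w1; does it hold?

Recall that ◇ψ holds at a world iff ψ holds at some accessible world.
At w1: ¬(◇q ∨ ◇◇p) is false, so ¬¬(◇q ∨ ◇◇p) is true.
  At w1: ◇q ∨ ◇◇p is true, so ¬(◇q ∨ ◇◇p) is false.
    At w1: ◇q is true, ◇◇p is true, so ◇q ∨ ◇◇p is true.
      At w1: ◇q requires q at some successor in {w1, w2, w4}.
        q holds at w1, so ◇q is true at w1.
      At w1: ◇◇p requires ◇p at some successor in {w1, w2, w4}.
        ◇p holds at w1, so ◇◇p is true at w1.

Yes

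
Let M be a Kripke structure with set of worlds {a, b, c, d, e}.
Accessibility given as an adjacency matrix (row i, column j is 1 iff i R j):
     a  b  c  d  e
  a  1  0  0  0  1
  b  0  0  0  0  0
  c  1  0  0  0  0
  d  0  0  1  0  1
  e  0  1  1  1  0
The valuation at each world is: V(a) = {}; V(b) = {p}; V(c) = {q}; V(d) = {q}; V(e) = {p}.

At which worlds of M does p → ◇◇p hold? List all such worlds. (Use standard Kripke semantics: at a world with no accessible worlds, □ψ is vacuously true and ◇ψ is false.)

a, c, d, e

Let φ = p → ◇◇p. Evaluate φ at each world:
  a (successors {a, e}): φ is true.
  b (successors ∅): φ is false.
  c (successors {a}): φ is true.
  d (successors {c, e}): φ is true.
  e (successors {b, c, d}): φ is true.
For instance, at e:
  At e: p is true, ◇◇p is true, so p → ◇◇p is true.
    At e: ◇◇p requires ◇p at some successor in {b, c, d}.
      ◇p holds at d, so ◇◇p is true at e.
Satisfying worlds: {a, c, d, e}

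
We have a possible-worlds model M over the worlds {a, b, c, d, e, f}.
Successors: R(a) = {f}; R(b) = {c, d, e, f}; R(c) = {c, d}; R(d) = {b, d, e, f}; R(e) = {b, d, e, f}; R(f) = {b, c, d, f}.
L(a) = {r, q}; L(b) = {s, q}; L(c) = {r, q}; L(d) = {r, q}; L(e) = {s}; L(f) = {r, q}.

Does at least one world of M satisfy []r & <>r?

Let φ = []r & <>r. Evaluate φ at each world:
  a (successors {f}): φ is true.
  b (successors {c, d, e, f}): φ is false.
  c (successors {c, d}): φ is true.
  d (successors {b, d, e, f}): φ is false.
  e (successors {b, d, e, f}): φ is false.
  f (successors {b, c, d, f}): φ is false.
Detail at a (witness):
  At a: []r is true, <>r is true, so []r & <>r is true.
    At a: []r requires r at every successor {f}.
      At f: r is true.
    So []r is true at a.
    At a: <>r requires r at some successor in {f}.
      r holds at f, so <>r is true at a.

Yes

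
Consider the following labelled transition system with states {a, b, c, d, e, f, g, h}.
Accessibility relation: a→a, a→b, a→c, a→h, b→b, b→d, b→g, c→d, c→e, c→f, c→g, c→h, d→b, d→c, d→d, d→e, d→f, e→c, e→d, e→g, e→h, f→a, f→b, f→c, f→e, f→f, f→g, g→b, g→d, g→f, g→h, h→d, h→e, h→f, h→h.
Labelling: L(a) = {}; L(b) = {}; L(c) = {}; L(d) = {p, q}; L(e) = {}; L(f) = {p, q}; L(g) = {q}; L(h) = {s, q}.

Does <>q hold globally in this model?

Let φ = <>q. Evaluate φ at each world:
  a (successors {a, b, c, h}): φ is true.
  b (successors {b, d, g}): φ is true.
  c (successors {d, e, f, g, h}): φ is true.
  d (successors {b, c, d, e, f}): φ is true.
  e (successors {c, d, g, h}): φ is true.
  f (successors {a, b, c, e, f, g}): φ is true.
  g (successors {b, d, f, h}): φ is true.
  h (successors {d, e, f, h}): φ is true.
For instance, at d:
  At d: <>q requires q at some successor in {b, c, d, e, f}.
    q holds at d, so <>q is true at d.

Yes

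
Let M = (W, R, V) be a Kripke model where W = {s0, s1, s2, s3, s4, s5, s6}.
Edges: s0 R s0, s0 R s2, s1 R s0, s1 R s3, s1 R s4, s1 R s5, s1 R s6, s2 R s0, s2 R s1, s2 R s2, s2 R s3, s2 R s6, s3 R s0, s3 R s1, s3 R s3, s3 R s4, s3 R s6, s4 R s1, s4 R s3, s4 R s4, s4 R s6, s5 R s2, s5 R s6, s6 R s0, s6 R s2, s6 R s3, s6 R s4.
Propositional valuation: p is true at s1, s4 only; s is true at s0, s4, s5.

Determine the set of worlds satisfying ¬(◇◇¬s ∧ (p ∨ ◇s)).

s5

Let φ = ¬(◇◇¬s ∧ (p ∨ ◇s)). Evaluate φ at each world:
  s0 (successors {s0, s2}): φ is false.
  s1 (successors {s0, s3, s4, s5, s6}): φ is false.
  s2 (successors {s0, s1, s2, s3, s6}): φ is false.
  s3 (successors {s0, s1, s3, s4, s6}): φ is false.
  s4 (successors {s1, s3, s4, s6}): φ is false.
  s5 (successors {s2, s6}): φ is true.
  s6 (successors {s0, s2, s3, s4}): φ is false.
For instance, at s5:
  At s5: ◇◇¬s ∧ (p ∨ ◇s) is false, so ¬(◇◇¬s ∧ (p ∨ ◇s)) is true.
    At s5: ◇◇¬s is true, p ∨ ◇s is false, so ◇◇¬s ∧ (p ∨ ◇s) is false.
      At s5: ◇◇¬s requires ◇¬s at some successor in {s2, s6}.
        ◇¬s holds at s2, so ◇◇¬s is true at s5.
      At s5: p is false, ◇s is false, so p ∨ ◇s is false.
Satisfying worlds: {s5}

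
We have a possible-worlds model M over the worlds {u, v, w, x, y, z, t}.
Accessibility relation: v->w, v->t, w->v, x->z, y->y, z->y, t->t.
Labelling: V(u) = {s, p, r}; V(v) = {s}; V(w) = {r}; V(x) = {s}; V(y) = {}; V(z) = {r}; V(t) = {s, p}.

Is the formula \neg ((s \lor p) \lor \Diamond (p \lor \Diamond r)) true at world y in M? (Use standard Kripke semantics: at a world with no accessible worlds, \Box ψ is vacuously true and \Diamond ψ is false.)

At y: (s \lor p) \lor \Diamond (p \lor \Diamond r) is false, so \neg ((s \lor p) \lor \Diamond (p \lor \Diamond r)) is true.
  At y: s \lor p is false, \Diamond (p \lor \Diamond r) is false, so (s \lor p) \lor \Diamond (p \lor \Diamond r) is false.
    At y: \Diamond (p \lor \Diamond r) requires p \lor \Diamond r at some successor in {y}.
      At y: p \lor \Diamond r is false.
    So \Diamond (p \lor \Diamond r) is false at y.

Yes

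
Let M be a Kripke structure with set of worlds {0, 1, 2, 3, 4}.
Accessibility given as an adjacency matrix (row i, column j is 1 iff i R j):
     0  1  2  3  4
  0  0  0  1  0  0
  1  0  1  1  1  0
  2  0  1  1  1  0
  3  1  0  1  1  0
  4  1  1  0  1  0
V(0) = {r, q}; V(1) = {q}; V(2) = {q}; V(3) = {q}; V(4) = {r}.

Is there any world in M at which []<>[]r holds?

Let φ = []<>[]r. Evaluate φ at each world:
  0 (successors {2}): φ is false.
  1 (successors {1, 2, 3}): φ is false.
  2 (successors {1, 2, 3}): φ is false.
  3 (successors {0, 2, 3}): φ is false.
  4 (successors {0, 1, 3}): φ is false.
For instance, at 0:
  At 0: []<>[]r requires <>[]r at every successor {2}.
    <>[]r fails at 2, so []<>[]r is false at 0.
      At 2: <>[]r requires []r at some successor in {1, 2, 3}.
        At 1: []r is false.
        At 2: []r is false.
        At 3: []r is false.
      So <>[]r is false at 2.

No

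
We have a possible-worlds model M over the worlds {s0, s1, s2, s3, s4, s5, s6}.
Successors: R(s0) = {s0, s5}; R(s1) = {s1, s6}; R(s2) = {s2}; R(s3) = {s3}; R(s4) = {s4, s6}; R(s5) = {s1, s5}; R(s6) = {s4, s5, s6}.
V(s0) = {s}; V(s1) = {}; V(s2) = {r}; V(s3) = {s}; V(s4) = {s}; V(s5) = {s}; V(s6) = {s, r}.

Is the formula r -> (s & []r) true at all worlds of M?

No

Let φ = r -> (s & []r). Evaluate φ at each world:
  s0 (successors {s0, s5}): φ is true.
  s1 (successors {s1, s6}): φ is true.
  s2 (successors {s2}): φ is false.
  s3 (successors {s3}): φ is true.
  s4 (successors {s4, s6}): φ is true.
  s5 (successors {s1, s5}): φ is true.
  s6 (successors {s4, s5, s6}): φ is false.
Detail at s2 (counterexample):
  At s2: r is true, s & []r is false, so r -> (s & []r) is false.
    At s2: s is false, []r is true, so s & []r is false.
      At s2: []r requires r at every successor {s2}.
        At s2: r is true.
      So []r is true at s2.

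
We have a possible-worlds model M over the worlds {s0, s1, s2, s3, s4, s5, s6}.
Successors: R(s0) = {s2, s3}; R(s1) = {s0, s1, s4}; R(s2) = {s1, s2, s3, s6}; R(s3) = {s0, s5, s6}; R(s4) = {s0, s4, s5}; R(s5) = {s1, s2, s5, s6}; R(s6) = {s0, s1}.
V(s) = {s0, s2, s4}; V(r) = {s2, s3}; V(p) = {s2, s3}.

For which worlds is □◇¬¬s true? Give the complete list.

Recall that □ψ holds at a world iff ψ holds at every accessible world, and ◇ψ holds iff ψ holds at some accessible world.
Let φ = □◇¬¬s. Evaluate φ at each world:
  s0 (successors {s2, s3}): φ is true.
  s1 (successors {s0, s1, s4}): φ is true.
  s2 (successors {s1, s2, s3, s6}): φ is true.
  s3 (successors {s0, s5, s6}): φ is true.
  s4 (successors {s0, s4, s5}): φ is true.
  s5 (successors {s1, s2, s5, s6}): φ is true.
  s6 (successors {s0, s1}): φ is true.
For instance, at s2:
  At s2: □◇¬¬s requires ◇¬¬s at every successor {s1, s2, s3, s6}.
    At s1: ◇¬¬s is true.
    At s2: ◇¬¬s is true.
    At s3: ◇¬¬s is true.
    At s6: ◇¬¬s is true.
  So □◇¬¬s is true at s2.
Satisfying worlds: {s0, s1, s2, s3, s4, s5, s6}

s0, s1, s2, s3, s4, s5, s6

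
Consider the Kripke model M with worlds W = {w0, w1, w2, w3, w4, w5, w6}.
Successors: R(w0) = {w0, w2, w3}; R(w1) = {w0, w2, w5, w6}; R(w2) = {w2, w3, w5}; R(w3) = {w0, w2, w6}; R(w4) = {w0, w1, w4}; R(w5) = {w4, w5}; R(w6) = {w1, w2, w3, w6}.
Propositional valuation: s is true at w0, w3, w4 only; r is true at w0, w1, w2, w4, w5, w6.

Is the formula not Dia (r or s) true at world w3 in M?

At w3: Dia (r or s) is true, so not Dia (r or s) is false.
  At w3: Dia (r or s) requires r or s at some successor in {w0, w2, w6}.
    r or s holds at w0, so Dia (r or s) is true at w3.

No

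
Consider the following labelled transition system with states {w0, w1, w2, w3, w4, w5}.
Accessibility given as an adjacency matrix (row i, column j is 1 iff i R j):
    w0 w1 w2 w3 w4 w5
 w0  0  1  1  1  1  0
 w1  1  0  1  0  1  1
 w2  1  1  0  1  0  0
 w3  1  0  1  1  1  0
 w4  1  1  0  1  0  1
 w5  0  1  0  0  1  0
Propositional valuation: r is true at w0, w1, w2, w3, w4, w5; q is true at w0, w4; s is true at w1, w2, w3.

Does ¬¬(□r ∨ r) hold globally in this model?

Yes

Let φ = ¬¬(□r ∨ r). Evaluate φ at each world:
  w0 (successors {w1, w2, w3, w4}): φ is true.
  w1 (successors {w0, w2, w4, w5}): φ is true.
  w2 (successors {w0, w1, w3}): φ is true.
  w3 (successors {w0, w2, w3, w4}): φ is true.
  w4 (successors {w0, w1, w3, w5}): φ is true.
  w5 (successors {w1, w4}): φ is true.
For instance, at w1:
  At w1: ¬(□r ∨ r) is false, so ¬¬(□r ∨ r) is true.
    At w1: □r ∨ r is true, so ¬(□r ∨ r) is false.
      At w1: □r is true, r is true, so □r ∨ r is true.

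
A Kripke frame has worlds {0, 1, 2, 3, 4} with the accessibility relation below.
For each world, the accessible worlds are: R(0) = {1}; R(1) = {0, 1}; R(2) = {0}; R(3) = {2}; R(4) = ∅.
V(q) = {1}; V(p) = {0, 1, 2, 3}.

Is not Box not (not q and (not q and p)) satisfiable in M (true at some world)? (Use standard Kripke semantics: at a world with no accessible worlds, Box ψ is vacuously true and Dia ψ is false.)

Yes

Let φ = not Box not (not q and (not q and p)). Evaluate φ at each world:
  0 (successors {1}): φ is false.
  1 (successors {0, 1}): φ is true.
  2 (successors {0}): φ is true.
  3 (successors {2}): φ is true.
  4 (successors ∅): φ is false.
Detail at 1 (witness):
  At 1: Box not (not q and (not q and p)) is false, so not Box not (not q and (not q and p)) is true.
    At 1: Box not (not q and (not q and p)) requires not (not q and (not q and p)) at every successor {0, 1}.
      not (not q and (not q and p)) fails at 0, so Box not (not q and (not q and p)) is false at 1.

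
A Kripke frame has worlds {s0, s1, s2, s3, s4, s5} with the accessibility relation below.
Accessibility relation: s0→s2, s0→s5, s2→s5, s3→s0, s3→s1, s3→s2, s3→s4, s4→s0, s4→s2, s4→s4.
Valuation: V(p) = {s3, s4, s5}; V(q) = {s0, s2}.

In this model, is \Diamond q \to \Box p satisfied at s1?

At s1: \Diamond q is false, \Box p is true, so \Diamond q \to \Box p is true.
  At s1: no accessible worlds, so \Diamond q is false.
  At s1: no accessible worlds, so \Box p holds vacuously.

Yes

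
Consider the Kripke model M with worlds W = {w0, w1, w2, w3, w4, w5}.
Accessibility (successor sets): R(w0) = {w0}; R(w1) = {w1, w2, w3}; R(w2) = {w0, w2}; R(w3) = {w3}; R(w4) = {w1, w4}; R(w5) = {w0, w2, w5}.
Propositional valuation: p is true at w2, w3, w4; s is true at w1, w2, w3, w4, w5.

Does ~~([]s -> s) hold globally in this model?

Yes

Let φ = ~~([]s -> s). Evaluate φ at each world:
  w0 (successors {w0}): φ is true.
  w1 (successors {w1, w2, w3}): φ is true.
  w2 (successors {w0, w2}): φ is true.
  w3 (successors {w3}): φ is true.
  w4 (successors {w1, w4}): φ is true.
  w5 (successors {w0, w2, w5}): φ is true.
For instance, at w3:
  At w3: ~([]s -> s) is false, so ~~([]s -> s) is true.
    At w3: []s -> s is true, so ~([]s -> s) is false.
      At w3: []s is true, s is true, so []s -> s is true.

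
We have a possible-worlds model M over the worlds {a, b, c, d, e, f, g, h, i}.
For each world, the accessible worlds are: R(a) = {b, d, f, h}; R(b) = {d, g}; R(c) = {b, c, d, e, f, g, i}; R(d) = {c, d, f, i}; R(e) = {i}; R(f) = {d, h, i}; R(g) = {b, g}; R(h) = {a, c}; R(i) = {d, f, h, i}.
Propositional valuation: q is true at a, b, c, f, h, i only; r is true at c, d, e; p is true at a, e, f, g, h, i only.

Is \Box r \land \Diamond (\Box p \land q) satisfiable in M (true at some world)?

Let φ = \Box r \land \Diamond (\Box p \land q). Evaluate φ at each world:
  a (successors {b, d, f, h}): φ is false.
  b (successors {d, g}): φ is false.
  c (successors {b, c, d, e, f, g, i}): φ is false.
  d (successors {c, d, f, i}): φ is false.
  e (successors {i}): φ is false.
  f (successors {d, h, i}): φ is false.
  g (successors {b, g}): φ is false.
  h (successors {a, c}): φ is false.
  i (successors {d, f, h, i}): φ is false.
For instance, at b:
  At b: \Box r is false, \Diamond (\Box p \land q) is false, so \Box r \land \Diamond (\Box p \land q) is false.
    At b: \Box r requires r at every successor {d, g}.
      r fails at g, so \Box r is false at b.
    At b: \Diamond (\Box p \land q) requires \Box p \land q at some successor in {d, g}.
      At d: \Box p \land q is false.
      At g: \Box p \land q is false.
    So \Diamond (\Box p \land q) is false at b.

No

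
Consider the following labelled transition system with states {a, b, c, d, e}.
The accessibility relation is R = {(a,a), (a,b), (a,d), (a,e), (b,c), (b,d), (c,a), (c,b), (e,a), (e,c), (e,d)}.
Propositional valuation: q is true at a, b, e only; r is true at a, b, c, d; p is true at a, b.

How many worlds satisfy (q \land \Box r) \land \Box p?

Let φ = (q \land \Box r) \land \Box p. Evaluate φ at each world:
  a (successors {a, b, d, e}): φ is false.
  b (successors {c, d}): φ is false.
  c (successors {a, b}): φ is false.
  d (successors ∅): φ is false.
  e (successors {a, c, d}): φ is false.
For instance, at e:
  At e: q \land \Box r is true, \Box p is false, so (q \land \Box r) \land \Box p is false.
    At e: q is true, \Box r is true, so q \land \Box r is true.
      At e: \Box r requires r at every successor {a, c, d}.
        At a: r is true.
        At c: r is true.
        At d: r is true.
      So \Box r is true at e.
    At e: \Box p requires p at every successor {a, c, d}.
      p fails at c, so \Box p is false at e.
Satisfying worlds: none.

0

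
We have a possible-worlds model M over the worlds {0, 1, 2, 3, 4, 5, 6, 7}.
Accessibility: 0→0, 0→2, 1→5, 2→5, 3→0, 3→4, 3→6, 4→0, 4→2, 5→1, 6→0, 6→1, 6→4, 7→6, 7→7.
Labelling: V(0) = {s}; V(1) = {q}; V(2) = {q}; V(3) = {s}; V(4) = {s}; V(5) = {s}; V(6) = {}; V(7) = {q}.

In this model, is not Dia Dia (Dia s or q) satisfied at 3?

At 3: Dia Dia (Dia s or q) is true, so not Dia Dia (Dia s or q) is false.
  At 3: Dia Dia (Dia s or q) requires Dia (Dia s or q) at some successor in {0, 4, 6}.
    Dia (Dia s or q) holds at 0, so Dia Dia (Dia s or q) is true at 3.
      At 0: Dia (Dia s or q) requires Dia s or q at some successor in {0, 2}.
        Dia s or q holds at 0, so Dia (Dia s or q) is true at 0.

No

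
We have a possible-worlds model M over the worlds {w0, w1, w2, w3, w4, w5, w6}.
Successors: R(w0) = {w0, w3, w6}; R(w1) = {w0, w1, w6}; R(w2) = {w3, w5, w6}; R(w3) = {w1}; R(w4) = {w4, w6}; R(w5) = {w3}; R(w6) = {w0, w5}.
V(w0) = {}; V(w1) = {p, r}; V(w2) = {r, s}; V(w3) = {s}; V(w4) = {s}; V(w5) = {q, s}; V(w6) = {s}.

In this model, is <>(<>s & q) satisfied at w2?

Yes

Recall that <>ψ holds at a world iff ψ holds at some accessible world.
At w2: <>(<>s & q) requires <>s & q at some successor in {w3, w5, w6}.
  <>s & q holds at w5, so <>(<>s & q) is true at w2.
    At w5: <>s is true, q is true, so <>s & q is true.
      At w5: <>s requires s at some successor in {w3}.
        s holds at w3, so <>s is true at w5.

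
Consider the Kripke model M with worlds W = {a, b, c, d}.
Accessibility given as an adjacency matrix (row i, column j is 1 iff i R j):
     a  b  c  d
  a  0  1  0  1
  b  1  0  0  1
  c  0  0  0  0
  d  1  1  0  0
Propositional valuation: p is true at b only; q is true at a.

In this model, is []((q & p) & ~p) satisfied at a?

Recall that []ψ holds at a world iff ψ holds at every accessible world, and <>ψ holds iff ψ holds at some accessible world.
At a: []((q & p) & ~p) requires (q & p) & ~p at every successor {b, d}.
  (q & p) & ~p fails at b, so []((q & p) & ~p) is false at a.

No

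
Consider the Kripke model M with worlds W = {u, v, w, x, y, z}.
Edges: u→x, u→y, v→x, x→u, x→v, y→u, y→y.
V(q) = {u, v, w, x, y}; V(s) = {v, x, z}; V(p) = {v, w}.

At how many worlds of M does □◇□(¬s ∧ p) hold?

Let φ = □◇□(¬s ∧ p). Evaluate φ at each world:
  u (successors {x, y}): φ is false.
  v (successors {x}): φ is false.
  w (successors ∅): φ is true.
  x (successors {u, v}): φ is false.
  y (successors {u, y}): φ is false.
  z (successors ∅): φ is true.
For instance, at v:
  At v: □◇□(¬s ∧ p) requires ◇□(¬s ∧ p) at every successor {x}.
    ◇□(¬s ∧ p) fails at x, so □◇□(¬s ∧ p) is false at v.
      At x: ◇□(¬s ∧ p) requires □(¬s ∧ p) at some successor in {u, v}.
        At u: □(¬s ∧ p) is false.
        At v: □(¬s ∧ p) is false.
      So ◇□(¬s ∧ p) is false at x.
Satisfying worlds: {w, z}

2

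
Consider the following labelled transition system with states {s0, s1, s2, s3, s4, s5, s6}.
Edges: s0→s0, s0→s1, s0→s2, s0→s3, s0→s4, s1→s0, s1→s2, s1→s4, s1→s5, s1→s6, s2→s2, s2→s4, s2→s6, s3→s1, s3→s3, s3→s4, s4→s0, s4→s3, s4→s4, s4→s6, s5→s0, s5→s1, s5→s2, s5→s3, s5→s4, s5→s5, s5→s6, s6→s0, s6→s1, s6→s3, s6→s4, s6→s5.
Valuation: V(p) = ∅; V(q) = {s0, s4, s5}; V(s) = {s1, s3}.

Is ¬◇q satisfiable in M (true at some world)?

Let φ = ¬◇q. Evaluate φ at each world:
  s0 (successors {s0, s1, s2, s3, s4}): φ is false.
  s1 (successors {s0, s2, s4, s5, s6}): φ is false.
  s2 (successors {s2, s4, s6}): φ is false.
  s3 (successors {s1, s3, s4}): φ is false.
  s4 (successors {s0, s3, s4, s6}): φ is false.
  s5 (successors {s0, s1, s2, s3, s4, s5, s6}): φ is false.
  s6 (successors {s0, s1, s3, s4, s5}): φ is false.
For instance, at s0:
  At s0: ◇q is true, so ¬◇q is false.
    At s0: ◇q requires q at some successor in {s0, s1, s2, s3, s4}.
      q holds at s0, so ◇q is true at s0.

No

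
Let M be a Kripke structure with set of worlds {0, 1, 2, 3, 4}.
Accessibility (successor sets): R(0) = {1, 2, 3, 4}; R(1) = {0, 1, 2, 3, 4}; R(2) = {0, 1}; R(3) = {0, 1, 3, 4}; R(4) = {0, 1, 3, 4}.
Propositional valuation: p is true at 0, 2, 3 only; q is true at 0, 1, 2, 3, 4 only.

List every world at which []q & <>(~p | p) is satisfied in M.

0, 1, 2, 3, 4

Let φ = []q & <>(~p | p). Evaluate φ at each world:
  0 (successors {1, 2, 3, 4}): φ is true.
  1 (successors {0, 1, 2, 3, 4}): φ is true.
  2 (successors {0, 1}): φ is true.
  3 (successors {0, 1, 3, 4}): φ is true.
  4 (successors {0, 1, 3, 4}): φ is true.
For instance, at 3:
  At 3: []q is true, <>(~p | p) is true, so []q & <>(~p | p) is true.
    At 3: []q requires q at every successor {0, 1, 3, 4}.
      At 0: q is true.
      At 1: q is true.
      At 3: q is true.
      At 4: q is true.
    So []q is true at 3.
    At 3: <>(~p | p) requires ~p | p at some successor in {0, 1, 3, 4}.
      ~p | p holds at 0, so <>(~p | p) is true at 3.
Satisfying worlds: {0, 1, 2, 3, 4}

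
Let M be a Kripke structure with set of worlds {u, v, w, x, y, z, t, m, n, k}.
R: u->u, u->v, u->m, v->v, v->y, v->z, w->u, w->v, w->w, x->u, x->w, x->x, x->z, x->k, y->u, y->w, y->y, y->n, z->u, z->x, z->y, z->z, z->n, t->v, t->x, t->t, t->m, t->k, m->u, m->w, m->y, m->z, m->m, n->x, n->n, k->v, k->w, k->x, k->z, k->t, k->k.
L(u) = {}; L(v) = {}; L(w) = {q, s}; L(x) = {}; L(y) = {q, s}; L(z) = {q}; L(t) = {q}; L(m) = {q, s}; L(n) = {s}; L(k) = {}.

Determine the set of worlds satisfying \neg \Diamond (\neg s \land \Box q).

Let φ = \neg \Diamond (\neg s \land \Box q). Evaluate φ at each world:
  u (successors {u, v, m}): φ is true.
  v (successors {v, y, z}): φ is true.
  w (successors {u, v, w}): φ is true.
  x (successors {u, w, x, z, k}): φ is true.
  y (successors {u, w, y, n}): φ is true.
  z (successors {u, x, y, z, n}): φ is true.
  t (successors {v, x, t, m, k}): φ is true.
  m (successors {u, w, y, z, m}): φ is true.
  n (successors {x, n}): φ is true.
  k (successors {v, w, x, z, t, k}): φ is true.
For instance, at z:
  At z: \Diamond (\neg s \land \Box q) is false, so \neg \Diamond (\neg s \land \Box q) is true.
    At z: \Diamond (\neg s \land \Box q) requires \neg s \land \Box q at some successor in {u, x, y, z, n}.
      At u: \neg s \land \Box q is false.
      At x: \neg s \land \Box q is false.
      At y: \neg s \land \Box q is false.
      At z: \neg s \land \Box q is false.
      At n: \neg s \land \Box q is false.
    So \Diamond (\neg s \land \Box q) is false at z.
Satisfying worlds: {u, v, w, x, y, z, t, m, n, k}

u, v, w, x, y, z, t, m, n, k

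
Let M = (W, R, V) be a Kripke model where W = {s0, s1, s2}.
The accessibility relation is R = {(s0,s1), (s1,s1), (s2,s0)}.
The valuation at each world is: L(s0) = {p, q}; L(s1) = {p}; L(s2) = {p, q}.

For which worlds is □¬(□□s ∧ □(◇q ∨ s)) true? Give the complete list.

Let φ = □¬(□□s ∧ □(◇q ∨ s)). Evaluate φ at each world:
  s0 (successors {s1}): φ is true.
  s1 (successors {s1}): φ is true.
  s2 (successors {s0}): φ is true.
For instance, at s0:
  At s0: □¬(□□s ∧ □(◇q ∨ s)) requires ¬(□□s ∧ □(◇q ∨ s)) at every successor {s1}.
      At s1: □□s ∧ □(◇q ∨ s) is false, so ¬(□□s ∧ □(◇q ∨ s)) is true.
  So □¬(□□s ∧ □(◇q ∨ s)) is true at s0.
Satisfying worlds: {s0, s1, s2}

s0, s1, s2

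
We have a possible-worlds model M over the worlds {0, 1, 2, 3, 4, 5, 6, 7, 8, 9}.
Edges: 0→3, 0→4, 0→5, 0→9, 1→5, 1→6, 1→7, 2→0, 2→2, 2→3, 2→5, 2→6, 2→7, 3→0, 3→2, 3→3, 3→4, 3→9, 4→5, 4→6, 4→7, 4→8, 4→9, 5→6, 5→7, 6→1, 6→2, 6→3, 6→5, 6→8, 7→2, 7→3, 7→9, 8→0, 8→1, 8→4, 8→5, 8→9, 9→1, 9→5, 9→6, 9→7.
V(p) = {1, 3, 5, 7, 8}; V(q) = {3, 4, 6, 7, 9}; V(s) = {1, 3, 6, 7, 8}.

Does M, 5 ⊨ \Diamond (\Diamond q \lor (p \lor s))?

At 5: \Diamond (\Diamond q \lor (p \lor s)) requires \Diamond q \lor (p \lor s) at some successor in {6, 7}.
  \Diamond q \lor (p \lor s) holds at 6, so \Diamond (\Diamond q \lor (p \lor s)) is true at 5.
    At 6: \Diamond q is true, p \lor s is true, so \Diamond q \lor (p \lor s) is true.
      At 6: \Diamond q requires q at some successor in {1, 2, 3, 5, 8}.
        q holds at 3, so \Diamond q is true at 6.

Yes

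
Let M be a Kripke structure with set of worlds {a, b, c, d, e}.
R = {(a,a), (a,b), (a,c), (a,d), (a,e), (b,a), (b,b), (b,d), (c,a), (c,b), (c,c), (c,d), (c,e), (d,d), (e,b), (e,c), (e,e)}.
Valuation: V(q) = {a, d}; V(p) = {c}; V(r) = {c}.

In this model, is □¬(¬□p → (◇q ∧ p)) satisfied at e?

Recall that □ψ holds at a world iff ψ holds at every accessible world, and ◇ψ holds iff ψ holds at some accessible world.
At e: □¬(¬□p → (◇q ∧ p)) requires ¬(¬□p → (◇q ∧ p)) at every successor {b, c, e}.
  ¬(¬□p → (◇q ∧ p)) fails at c, so □¬(¬□p → (◇q ∧ p)) is false at e.
    At c: ¬□p → (◇q ∧ p) is true, so ¬(¬□p → (◇q ∧ p)) is false.
      At c: ¬□p is true, ◇q ∧ p is true, so ¬□p → (◇q ∧ p) is true.

No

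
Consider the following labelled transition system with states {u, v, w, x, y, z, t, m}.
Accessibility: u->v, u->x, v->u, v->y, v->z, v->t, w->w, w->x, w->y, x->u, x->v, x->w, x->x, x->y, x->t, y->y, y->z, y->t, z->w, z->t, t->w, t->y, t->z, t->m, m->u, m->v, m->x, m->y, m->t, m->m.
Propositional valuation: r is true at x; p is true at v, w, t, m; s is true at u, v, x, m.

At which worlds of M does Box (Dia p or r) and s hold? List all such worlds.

Let φ = Box (Dia p or r) and s. Evaluate φ at each world:
  u (successors {v, x}): φ is true.
  v (successors {u, y, z, t}): φ is true.
  w (successors {w, x, y}): φ is false.
  x (successors {u, v, w, x, y, t}): φ is true.
  y (successors {y, z, t}): φ is false.
  z (successors {w, t}): φ is false.
  t (successors {w, y, z, m}): φ is false.
  m (successors {u, v, x, y, t, m}): φ is true.
For instance, at y:
  At y: Box (Dia p or r) is true, s is false, so Box (Dia p or r) and s is false.
    At y: Box (Dia p or r) requires Dia p or r at every successor {y, z, t}.
      At y: Dia p or r is true.
      At z: Dia p or r is true.
      At t: Dia p or r is true.
    So Box (Dia p or r) is true at y.
Satisfying worlds: {u, v, x, m}

u, v, x, m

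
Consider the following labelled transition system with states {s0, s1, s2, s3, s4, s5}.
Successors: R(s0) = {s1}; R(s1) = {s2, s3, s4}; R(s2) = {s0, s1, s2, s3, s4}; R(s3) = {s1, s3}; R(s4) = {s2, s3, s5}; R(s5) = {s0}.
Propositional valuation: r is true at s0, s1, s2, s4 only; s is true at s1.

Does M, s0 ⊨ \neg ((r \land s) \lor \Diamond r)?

At s0: (r \land s) \lor \Diamond r is true, so \neg ((r \land s) \lor \Diamond r) is false.
  At s0: r \land s is false, \Diamond r is true, so (r \land s) \lor \Diamond r is true.
    At s0: \Diamond r requires r at some successor in {s1}.
      r holds at s1, so \Diamond r is true at s0.

No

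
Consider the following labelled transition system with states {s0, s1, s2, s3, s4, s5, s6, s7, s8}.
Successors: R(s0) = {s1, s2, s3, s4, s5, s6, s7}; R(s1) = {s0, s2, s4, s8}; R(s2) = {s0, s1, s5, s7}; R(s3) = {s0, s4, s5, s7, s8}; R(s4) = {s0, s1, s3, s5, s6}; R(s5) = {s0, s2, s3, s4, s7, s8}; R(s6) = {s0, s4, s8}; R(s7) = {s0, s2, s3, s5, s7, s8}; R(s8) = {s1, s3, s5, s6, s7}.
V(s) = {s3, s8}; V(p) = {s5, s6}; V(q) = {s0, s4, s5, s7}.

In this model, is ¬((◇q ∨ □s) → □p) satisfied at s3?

Yes

At s3: (◇q ∨ □s) → □p is false, so ¬((◇q ∨ □s) → □p) is true.
  At s3: ◇q ∨ □s is true, □p is false, so (◇q ∨ □s) → □p is false.
    At s3: ◇q is true, □s is false, so ◇q ∨ □s is true.
      At s3: ◇q requires q at some successor in {s0, s4, s5, s7, s8}.
        q holds at s0, so ◇q is true at s3.
      At s3: □s requires s at every successor {s0, s4, s5, s7, s8}.
        s fails at s0, so □s is false at s3.
    At s3: □p requires p at every successor {s0, s4, s5, s7, s8}.
      p fails at s0, so □p is false at s3.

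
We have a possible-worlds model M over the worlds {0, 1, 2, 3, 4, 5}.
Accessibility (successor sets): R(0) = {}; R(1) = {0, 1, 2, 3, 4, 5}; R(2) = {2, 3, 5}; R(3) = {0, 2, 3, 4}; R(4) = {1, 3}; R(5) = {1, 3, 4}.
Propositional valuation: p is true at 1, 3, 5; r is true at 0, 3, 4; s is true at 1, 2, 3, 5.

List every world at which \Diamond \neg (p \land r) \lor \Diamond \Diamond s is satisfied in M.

1, 2, 3, 4, 5

Recall that \Diamond ψ holds at a world iff ψ holds at some accessible world.
Let φ = \Diamond \neg (p \land r) \lor \Diamond \Diamond s. Evaluate φ at each world:
  0 (successors ∅): φ is false.
  1 (successors {0, 1, 2, 3, 4, 5}): φ is true.
  2 (successors {2, 3, 5}): φ is true.
  3 (successors {0, 2, 3, 4}): φ is true.
  4 (successors {1, 3}): φ is true.
  5 (successors {1, 3, 4}): φ is true.
For instance, at 3:
  At 3: \Diamond \neg (p \land r) is true, \Diamond \Diamond s is true, so \Diamond \neg (p \land r) \lor \Diamond \Diamond s is true.
    At 3: \Diamond \neg (p \land r) requires \neg (p \land r) at some successor in {0, 2, 3, 4}.
      \neg (p \land r) holds at 0, so \Diamond \neg (p \land r) is true at 3.
    At 3: \Diamond \Diamond s requires \Diamond s at some successor in {0, 2, 3, 4}.
      \Diamond s holds at 2, so \Diamond \Diamond s is true at 3.
Satisfying worlds: {1, 2, 3, 4, 5}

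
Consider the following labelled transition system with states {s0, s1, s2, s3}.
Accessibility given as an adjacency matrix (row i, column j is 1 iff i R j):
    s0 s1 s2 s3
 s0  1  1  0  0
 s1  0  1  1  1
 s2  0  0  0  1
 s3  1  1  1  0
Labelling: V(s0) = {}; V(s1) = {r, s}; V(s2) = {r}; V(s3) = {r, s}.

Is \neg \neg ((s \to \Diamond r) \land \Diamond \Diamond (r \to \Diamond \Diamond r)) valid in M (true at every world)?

Yes

Let φ = \neg \neg ((s \to \Diamond r) \land \Diamond \Diamond (r \to \Diamond \Diamond r)). Evaluate φ at each world:
  s0 (successors {s0, s1}): φ is true.
  s1 (successors {s1, s2, s3}): φ is true.
  s2 (successors {s3}): φ is true.
  s3 (successors {s0, s1, s2}): φ is true.
For instance, at s2:
  At s2: \neg ((s \to \Diamond r) \land \Diamond \Diamond (r \to \Diamond \Diamond r)) is false, so \neg \neg ((s \to \Diamond r) \land \Diamond \Diamond (r \to \Diamond \Diamond r)) is true.
    At s2: (s \to \Diamond r) \land \Diamond \Diamond (r \to \Diamond \Diamond r) is true, so \neg ((s \to \Diamond r) \land \Diamond \Diamond (r \to \Diamond \Diamond r)) is false.
      At s2: s \to \Diamond r is true, \Diamond \Diamond (r \to \Diamond \Diamond r) is true, so (s \to \Diamond r) \land \Diamond \Diamond (r \to \Diamond \Diamond r) is true.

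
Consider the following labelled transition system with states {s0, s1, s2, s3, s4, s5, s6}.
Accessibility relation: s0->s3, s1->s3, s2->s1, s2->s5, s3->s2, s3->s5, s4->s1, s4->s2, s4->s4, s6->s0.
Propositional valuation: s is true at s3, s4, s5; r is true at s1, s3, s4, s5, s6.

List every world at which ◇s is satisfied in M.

Let φ = ◇s. Evaluate φ at each world:
  s0 (successors {s3}): φ is true.
  s1 (successors {s3}): φ is true.
  s2 (successors {s1, s5}): φ is true.
  s3 (successors {s2, s5}): φ is true.
  s4 (successors {s1, s2, s4}): φ is true.
  s5 (successors ∅): φ is false.
  s6 (successors {s0}): φ is false.
For instance, at s4:
  At s4: ◇s requires s at some successor in {s1, s2, s4}.
    s holds at s4, so ◇s is true at s4.
Satisfying worlds: {s0, s1, s2, s3, s4}

s0, s1, s2, s3, s4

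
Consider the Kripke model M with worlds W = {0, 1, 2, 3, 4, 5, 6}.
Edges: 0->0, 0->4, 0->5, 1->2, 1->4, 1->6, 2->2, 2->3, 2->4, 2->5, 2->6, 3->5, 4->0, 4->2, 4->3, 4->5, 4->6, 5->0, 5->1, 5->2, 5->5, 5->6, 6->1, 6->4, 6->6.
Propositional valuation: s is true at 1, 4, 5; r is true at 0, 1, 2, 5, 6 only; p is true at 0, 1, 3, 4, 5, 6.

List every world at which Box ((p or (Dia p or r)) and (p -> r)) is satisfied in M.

3, 5

Let φ = Box ((p or (Dia p or r)) and (p -> r)). Evaluate φ at each world:
  0 (successors {0, 4, 5}): φ is false.
  1 (successors {2, 4, 6}): φ is false.
  2 (successors {2, 3, 4, 5, 6}): φ is false.
  3 (successors {5}): φ is true.
  4 (successors {0, 2, 3, 5, 6}): φ is false.
  5 (successors {0, 1, 2, 5, 6}): φ is true.
  6 (successors {1, 4, 6}): φ is false.
For instance, at 0:
  At 0: Box ((p or (Dia p or r)) and (p -> r)) requires (p or (Dia p or r)) and (p -> r) at every successor {0, 4, 5}.
    (p or (Dia p or r)) and (p -> r) fails at 4, so Box ((p or (Dia p or r)) and (p -> r)) is false at 0.
      At 4: p or (Dia p or r) is true, p -> r is false, so (p or (Dia p or r)) and (p -> r) is false.
Satisfying worlds: {3, 5}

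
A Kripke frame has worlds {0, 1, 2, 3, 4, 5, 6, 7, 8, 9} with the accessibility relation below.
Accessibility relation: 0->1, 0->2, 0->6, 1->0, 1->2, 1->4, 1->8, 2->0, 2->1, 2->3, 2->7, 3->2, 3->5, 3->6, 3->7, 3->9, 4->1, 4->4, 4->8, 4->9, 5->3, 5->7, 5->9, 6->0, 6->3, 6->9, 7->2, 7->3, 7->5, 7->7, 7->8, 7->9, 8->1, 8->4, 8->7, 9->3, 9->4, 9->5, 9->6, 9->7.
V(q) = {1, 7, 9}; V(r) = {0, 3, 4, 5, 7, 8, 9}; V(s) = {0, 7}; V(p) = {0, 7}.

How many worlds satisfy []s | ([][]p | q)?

Let φ = []s | ([][]p | q). Evaluate φ at each world:
  0 (successors {1, 2, 6}): φ is false.
  1 (successors {0, 2, 4, 8}): φ is true.
  2 (successors {0, 1, 3, 7}): φ is false.
  3 (successors {2, 5, 6, 7, 9}): φ is false.
  4 (successors {1, 4, 8, 9}): φ is false.
  5 (successors {3, 7, 9}): φ is false.
  6 (successors {0, 3, 9}): φ is false.
  7 (successors {2, 3, 5, 7, 8, 9}): φ is true.
  8 (successors {1, 4, 7}): φ is false.
  9 (successors {3, 4, 5, 6, 7}): φ is true.
For instance, at 4:
  At 4: []s is false, [][]p | q is false, so []s | ([][]p | q) is false.
    At 4: []s requires s at every successor {1, 4, 8, 9}.
      s fails at 1, so []s is false at 4.
    At 4: [][]p is false, q is false, so [][]p | q is false.
      At 4: [][]p requires []p at every successor {1, 4, 8, 9}.
        []p fails at 1, so [][]p is false at 4.
Satisfying worlds: {1, 7, 9}

3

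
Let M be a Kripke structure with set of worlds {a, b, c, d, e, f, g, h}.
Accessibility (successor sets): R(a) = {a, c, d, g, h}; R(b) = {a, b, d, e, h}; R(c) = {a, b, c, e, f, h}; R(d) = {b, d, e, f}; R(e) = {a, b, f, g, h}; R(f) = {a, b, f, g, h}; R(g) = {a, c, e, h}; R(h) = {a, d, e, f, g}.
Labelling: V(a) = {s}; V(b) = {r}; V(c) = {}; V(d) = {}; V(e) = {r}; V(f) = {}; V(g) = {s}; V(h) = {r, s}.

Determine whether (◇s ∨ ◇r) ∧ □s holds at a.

Recall that □ψ holds at a world iff ψ holds at every accessible world, and ◇ψ holds iff ψ holds at some accessible world.
At a: ◇s ∨ ◇r is true, □s is false, so (◇s ∨ ◇r) ∧ □s is false.
  At a: ◇s is true, ◇r is true, so ◇s ∨ ◇r is true.
    At a: ◇s requires s at some successor in {a, c, d, g, h}.
      s holds at a, so ◇s is true at a.
    At a: ◇r requires r at some successor in {a, c, d, g, h}.
      r holds at h, so ◇r is true at a.
  At a: □s requires s at every successor {a, c, d, g, h}.
    s fails at c, so □s is false at a.

No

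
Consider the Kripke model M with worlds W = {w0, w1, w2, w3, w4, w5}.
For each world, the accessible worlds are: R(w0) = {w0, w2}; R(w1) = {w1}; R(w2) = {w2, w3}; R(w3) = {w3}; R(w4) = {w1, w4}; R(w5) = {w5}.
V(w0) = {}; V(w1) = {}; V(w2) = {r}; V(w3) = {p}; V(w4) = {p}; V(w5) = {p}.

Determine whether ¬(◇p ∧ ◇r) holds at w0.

Yes

Recall that ◇ψ holds at a world iff ψ holds at some accessible world.
At w0: ◇p ∧ ◇r is false, so ¬(◇p ∧ ◇r) is true.
  At w0: ◇p is false, ◇r is true, so ◇p ∧ ◇r is false.
    At w0: ◇p requires p at some successor in {w0, w2}.
      At w0: p is false.
      At w2: p is false.
    So ◇p is false at w0.
    At w0: ◇r requires r at some successor in {w0, w2}.
      r holds at w2, so ◇r is true at w0.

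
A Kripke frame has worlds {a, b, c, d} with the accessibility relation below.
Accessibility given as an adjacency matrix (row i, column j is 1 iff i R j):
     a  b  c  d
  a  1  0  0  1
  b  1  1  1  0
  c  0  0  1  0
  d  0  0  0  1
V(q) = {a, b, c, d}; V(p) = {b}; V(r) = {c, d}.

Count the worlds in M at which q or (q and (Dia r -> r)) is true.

4

Let φ = q or (q and (Dia r -> r)). Evaluate φ at each world:
  a (successors {a, d}): φ is true.
  b (successors {a, b, c}): φ is true.
  c (successors {c}): φ is true.
  d (successors {d}): φ is true.
For instance, at d:
  At d: q is true, q and (Dia r -> r) is true, so q or (q and (Dia r -> r)) is true.
    At d: q is true, Dia r -> r is true, so q and (Dia r -> r) is true.
      At d: Dia r is true, r is true, so Dia r -> r is true.
Satisfying worlds: {a, b, c, d}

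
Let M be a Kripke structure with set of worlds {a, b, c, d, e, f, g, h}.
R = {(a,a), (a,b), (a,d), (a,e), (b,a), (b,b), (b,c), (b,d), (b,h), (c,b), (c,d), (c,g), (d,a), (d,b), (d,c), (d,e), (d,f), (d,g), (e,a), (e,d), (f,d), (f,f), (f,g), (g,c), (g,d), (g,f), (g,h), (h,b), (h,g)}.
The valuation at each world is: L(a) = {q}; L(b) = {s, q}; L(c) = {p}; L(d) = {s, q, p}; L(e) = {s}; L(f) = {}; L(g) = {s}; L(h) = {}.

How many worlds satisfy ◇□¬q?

Recall that □ψ holds at a world iff ψ holds at every accessible world, and ◇ψ holds iff ψ holds at some accessible world.
Let φ = ◇□¬q. Evaluate φ at each world:
  a (successors {a, b, d, e}): φ is false.
  b (successors {a, b, c, d, h}): φ is false.
  c (successors {b, d, g}): φ is false.
  d (successors {a, b, c, e, f, g}): φ is false.
  e (successors {a, d}): φ is false.
  f (successors {d, f, g}): φ is false.
  g (successors {c, d, f, h}): φ is false.
  h (successors {b, g}): φ is false.
For instance, at d:
  At d: ◇□¬q requires □¬q at some successor in {a, b, c, e, f, g}.
    At a: □¬q is false.
    At b: □¬q is false.
    At c: □¬q is false.
    At e: □¬q is false.
    At f: □¬q is false.
    At g: □¬q is false.
  So ◇□¬q is false at d.
Satisfying worlds: none.

0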